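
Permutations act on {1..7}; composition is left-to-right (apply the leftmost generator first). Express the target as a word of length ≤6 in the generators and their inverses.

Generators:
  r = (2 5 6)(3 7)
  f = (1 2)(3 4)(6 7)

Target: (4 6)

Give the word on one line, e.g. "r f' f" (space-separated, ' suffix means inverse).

f r r r f'

  after f: (1 2)(3 4)(6 7)
  after r: (1 5 6 3 4 7 2)
  after r: (1 6 7 5 2)(3 4)
  after r: (1 2)(3 4 7 6)
  after f': (4 6)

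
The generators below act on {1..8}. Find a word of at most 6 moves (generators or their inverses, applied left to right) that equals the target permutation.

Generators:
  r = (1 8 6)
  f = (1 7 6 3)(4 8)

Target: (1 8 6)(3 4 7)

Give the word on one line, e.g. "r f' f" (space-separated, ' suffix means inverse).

r f r f'

  after r: (1 8 6)
  after f: (1 4 8 3)(6 7)
  after r: (1 4 6 7)(3 8)
  after f': (1 8 6)(3 4 7)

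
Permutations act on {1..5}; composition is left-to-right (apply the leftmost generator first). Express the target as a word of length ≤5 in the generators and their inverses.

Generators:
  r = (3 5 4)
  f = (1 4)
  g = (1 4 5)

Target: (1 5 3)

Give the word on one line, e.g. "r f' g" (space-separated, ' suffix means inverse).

g' r g

  after g': (1 5 4)
  after r: (1 4)(3 5)
  after g: (1 5 3)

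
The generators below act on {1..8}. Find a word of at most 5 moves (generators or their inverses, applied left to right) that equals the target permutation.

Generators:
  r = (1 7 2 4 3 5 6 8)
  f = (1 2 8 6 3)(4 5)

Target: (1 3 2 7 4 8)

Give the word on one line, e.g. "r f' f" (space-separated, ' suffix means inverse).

f r r

  after f: (1 2 8 6 3)(4 5)
  after r: (1 4 6 5 3 7 2)
  after r: (1 3 2 7 4 8)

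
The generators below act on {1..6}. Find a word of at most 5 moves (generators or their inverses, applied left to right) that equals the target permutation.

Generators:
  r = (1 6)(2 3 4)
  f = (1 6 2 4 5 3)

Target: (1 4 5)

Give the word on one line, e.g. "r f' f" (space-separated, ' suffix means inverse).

  after f': (1 3 5 4 2 6)
  after r: (1 4 3 5 2)
  after r: (1 2 6)(3 5)
  after f: (1 4 5)

f' r r f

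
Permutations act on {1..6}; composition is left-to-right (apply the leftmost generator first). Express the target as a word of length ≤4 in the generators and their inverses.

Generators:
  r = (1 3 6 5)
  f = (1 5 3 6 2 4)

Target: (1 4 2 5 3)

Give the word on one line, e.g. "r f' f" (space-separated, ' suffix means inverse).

f' r

  after f': (1 4 2 6 3 5)
  after r: (1 4 2 5 3)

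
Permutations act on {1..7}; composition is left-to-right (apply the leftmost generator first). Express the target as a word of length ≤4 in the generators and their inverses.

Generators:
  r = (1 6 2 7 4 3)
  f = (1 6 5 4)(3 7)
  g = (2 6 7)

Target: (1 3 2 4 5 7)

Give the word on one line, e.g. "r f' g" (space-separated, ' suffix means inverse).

  after f': (1 4 5 6)(3 7)
  after g': (1 4 5 2 7 3 6)
  after r: (1 3 2 4 5 7)

f' g' r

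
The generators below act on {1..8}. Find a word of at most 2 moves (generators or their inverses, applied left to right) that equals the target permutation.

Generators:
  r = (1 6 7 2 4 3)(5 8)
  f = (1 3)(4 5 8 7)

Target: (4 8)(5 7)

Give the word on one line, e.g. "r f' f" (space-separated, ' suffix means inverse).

f' f'

  after f': (1 3)(4 7 8 5)
  after f': (4 8)(5 7)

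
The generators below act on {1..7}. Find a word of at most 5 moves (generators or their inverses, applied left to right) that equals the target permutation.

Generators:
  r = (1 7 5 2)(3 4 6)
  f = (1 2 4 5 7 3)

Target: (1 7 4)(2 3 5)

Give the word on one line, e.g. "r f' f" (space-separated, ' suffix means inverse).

  after f: (1 2 4 5 7 3)
  after f: (1 4 7)(2 5 3)
  after f: (1 5)(2 7)(3 4)
  after f: (1 7 4)(2 3 5)

f f f f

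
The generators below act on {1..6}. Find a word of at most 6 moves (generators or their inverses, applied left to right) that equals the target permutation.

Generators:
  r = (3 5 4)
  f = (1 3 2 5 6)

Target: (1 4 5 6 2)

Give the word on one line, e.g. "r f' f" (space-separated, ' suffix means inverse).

  after r': (3 4 5)
  after f': (1 6 5)(2 3 4)
  after f': (1 5 6 2)(3 4)
  after r: (1 4 5 6 2)

r' f' f' r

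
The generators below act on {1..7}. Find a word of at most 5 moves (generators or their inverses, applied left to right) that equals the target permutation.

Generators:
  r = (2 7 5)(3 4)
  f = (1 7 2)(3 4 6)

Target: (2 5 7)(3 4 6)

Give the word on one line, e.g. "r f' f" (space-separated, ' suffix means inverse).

  after f': (1 2 7)(3 6 4)
  after r': (1 5 7)(3 6)
  after r': (1 7)(2 5)(3 6 4)
  after f: (1 2 5)
  after f: (2 5 7)(3 4 6)

f' r' r' f f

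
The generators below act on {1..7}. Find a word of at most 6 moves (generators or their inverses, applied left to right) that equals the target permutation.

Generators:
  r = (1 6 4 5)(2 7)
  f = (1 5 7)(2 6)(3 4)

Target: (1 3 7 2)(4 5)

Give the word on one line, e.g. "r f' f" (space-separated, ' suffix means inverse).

  after f: (1 5 7)(2 6)(3 4)
  after r': (1 4 3 6 7 5 2)
  after f: (1 3 2 5 6)
  after r: (1 3 7 2)(4 5)

f r' f r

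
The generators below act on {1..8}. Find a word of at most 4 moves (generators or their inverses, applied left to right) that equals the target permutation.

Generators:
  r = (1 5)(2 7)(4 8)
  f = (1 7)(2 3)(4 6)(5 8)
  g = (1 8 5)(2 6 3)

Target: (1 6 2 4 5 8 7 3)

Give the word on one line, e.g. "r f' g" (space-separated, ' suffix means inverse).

  after g: (1 8 5)(2 6 3)
  after r: (1 4 8)(2 6 3 7)
  after f: (1 6 2 4 5 8 7 3)

g r f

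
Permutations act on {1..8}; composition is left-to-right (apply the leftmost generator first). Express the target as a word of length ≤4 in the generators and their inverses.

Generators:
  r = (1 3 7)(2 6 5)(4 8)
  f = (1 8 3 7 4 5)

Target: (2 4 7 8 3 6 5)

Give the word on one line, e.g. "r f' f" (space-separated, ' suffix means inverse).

r' f' r r

  after r': (1 7 3)(2 5 6)(4 8)
  after f': (1 3 5 6 2 4)(7 8)
  after r: (1 7 4 3 2 8)
  after r: (2 4 7 8 3 6 5)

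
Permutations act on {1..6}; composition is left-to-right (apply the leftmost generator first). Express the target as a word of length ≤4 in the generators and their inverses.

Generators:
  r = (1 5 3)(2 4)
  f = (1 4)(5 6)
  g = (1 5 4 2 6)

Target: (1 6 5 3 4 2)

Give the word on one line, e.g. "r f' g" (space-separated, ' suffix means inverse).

  after r: (1 5 3)(2 4)
  after f: (1 6 5 3 4 2)

r f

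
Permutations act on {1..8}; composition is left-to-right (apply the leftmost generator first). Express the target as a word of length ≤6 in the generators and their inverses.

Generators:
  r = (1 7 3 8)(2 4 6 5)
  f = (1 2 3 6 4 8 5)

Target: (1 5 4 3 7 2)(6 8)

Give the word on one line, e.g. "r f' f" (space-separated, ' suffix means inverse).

r r r f

  after r: (1 7 3 8)(2 4 6 5)
  after r: (1 3)(2 6)(4 5)(7 8)
  after r: (1 8 3 7)(2 5 6 4)
  after f: (1 5 4 3 7 2)(6 8)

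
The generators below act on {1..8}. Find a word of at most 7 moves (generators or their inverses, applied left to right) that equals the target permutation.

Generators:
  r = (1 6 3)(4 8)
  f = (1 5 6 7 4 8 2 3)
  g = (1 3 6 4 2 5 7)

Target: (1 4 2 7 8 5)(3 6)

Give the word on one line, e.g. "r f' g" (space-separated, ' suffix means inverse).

r' g' g' f' g

  after r': (1 3 6)(4 8)
  after g': (2 4 8 6 7 5)
  after g': (1 7 2 6 5 4 8 3)
  after f': (1 6)(2 5 7 8)
  after g: (1 4 2 7 8 5)(3 6)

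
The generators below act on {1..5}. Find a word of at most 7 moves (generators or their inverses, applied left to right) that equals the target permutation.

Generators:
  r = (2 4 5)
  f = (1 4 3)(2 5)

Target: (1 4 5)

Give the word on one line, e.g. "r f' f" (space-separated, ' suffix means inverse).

  after f: (1 4 3)(2 5)
  after r: (1 5 4 3)
  after f': (1 2 5)
  after r': (1 5)(2 4)
  after r': (1 4 5)

f r f' r' r'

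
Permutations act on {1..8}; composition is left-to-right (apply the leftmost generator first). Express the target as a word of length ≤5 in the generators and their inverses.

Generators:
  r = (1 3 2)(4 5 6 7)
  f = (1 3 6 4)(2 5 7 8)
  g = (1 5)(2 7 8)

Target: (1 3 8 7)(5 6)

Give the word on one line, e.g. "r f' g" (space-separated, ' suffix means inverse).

r' f g' r g'

  after r': (1 2 3)(4 7 6 5)
  after f: (1 5)(2 6 7 4 8)
  after g': (2 6)(4 7)
  after r: (1 3 2 7 5 6)
  after g': (1 3 8 7)(5 6)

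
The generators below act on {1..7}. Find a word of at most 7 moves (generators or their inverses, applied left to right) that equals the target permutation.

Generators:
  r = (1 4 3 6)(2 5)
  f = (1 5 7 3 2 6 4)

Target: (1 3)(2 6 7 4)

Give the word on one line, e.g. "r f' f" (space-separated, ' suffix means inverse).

  after f': (1 4 6 2 3 7 5)
  after r': (2 4 3 7)(5 6)
  after r': (1 6 2)(3 7 5)
  after f': (1 2 4 6 3 5 7)
  after f': (1 3)(2 6 7 4)

f' r' r' f' f'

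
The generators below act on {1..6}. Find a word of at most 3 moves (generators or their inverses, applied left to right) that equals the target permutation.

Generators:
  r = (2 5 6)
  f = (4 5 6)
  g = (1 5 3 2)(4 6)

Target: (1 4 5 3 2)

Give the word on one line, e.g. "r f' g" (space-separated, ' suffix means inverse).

g f'

  after g: (1 5 3 2)(4 6)
  after f': (1 4 5 3 2)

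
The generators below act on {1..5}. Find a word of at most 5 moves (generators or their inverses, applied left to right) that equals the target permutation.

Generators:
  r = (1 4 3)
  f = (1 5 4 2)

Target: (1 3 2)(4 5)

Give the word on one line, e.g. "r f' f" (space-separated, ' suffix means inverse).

  after r: (1 4 3)
  after r: (1 3 4)
  after f: (1 3 2)(4 5)

r r f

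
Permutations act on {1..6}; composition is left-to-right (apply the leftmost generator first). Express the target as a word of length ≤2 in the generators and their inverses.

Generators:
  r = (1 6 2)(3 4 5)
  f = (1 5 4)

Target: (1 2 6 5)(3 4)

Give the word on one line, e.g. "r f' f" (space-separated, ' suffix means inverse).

r' f

  after r': (1 2 6)(3 5 4)
  after f: (1 2 6 5)(3 4)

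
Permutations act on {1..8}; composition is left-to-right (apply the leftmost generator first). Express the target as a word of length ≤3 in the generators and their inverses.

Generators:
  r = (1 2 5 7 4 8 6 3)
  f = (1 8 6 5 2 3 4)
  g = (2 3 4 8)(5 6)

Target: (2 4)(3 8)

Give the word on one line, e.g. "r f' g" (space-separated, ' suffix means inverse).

g' g'

  after g': (2 8 4 3)(5 6)
  after g': (2 4)(3 8)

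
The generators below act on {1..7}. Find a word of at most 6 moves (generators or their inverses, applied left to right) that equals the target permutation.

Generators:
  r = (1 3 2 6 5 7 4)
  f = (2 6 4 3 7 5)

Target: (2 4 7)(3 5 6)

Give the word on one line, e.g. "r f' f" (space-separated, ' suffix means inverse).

f' f' f' f'

  after f': (2 5 7 3 4 6)
  after f': (2 7 4)(3 6 5)
  after f': (2 3)(4 5)(6 7)
  after f': (2 4 7)(3 5 6)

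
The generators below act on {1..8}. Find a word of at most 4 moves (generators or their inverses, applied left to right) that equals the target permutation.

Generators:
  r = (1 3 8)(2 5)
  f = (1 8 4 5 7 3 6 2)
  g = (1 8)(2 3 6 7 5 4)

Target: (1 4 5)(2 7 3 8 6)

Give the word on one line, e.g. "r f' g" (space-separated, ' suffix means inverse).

  after r': (1 8 3)(2 5)
  after f: (1 4 5)(2 7 3 8 6)

r' f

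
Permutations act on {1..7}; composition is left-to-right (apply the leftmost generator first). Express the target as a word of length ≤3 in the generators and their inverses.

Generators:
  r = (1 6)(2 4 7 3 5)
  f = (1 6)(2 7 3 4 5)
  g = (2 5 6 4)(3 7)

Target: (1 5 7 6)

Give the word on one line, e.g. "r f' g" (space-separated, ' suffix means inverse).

  after r': (1 6)(2 5 3 7 4)
  after g': (1 5 7 6)

r' g'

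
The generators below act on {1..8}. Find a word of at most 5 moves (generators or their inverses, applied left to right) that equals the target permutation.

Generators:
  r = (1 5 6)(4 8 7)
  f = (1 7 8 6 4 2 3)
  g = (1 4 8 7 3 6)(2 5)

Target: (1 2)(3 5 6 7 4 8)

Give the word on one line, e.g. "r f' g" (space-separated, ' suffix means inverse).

  after r: (1 5 6)(4 8 7)
  after g: (1 2 5)(3 6 4 7 8)
  after r': (1 2)(3 5 6 7 4 8)

r g r'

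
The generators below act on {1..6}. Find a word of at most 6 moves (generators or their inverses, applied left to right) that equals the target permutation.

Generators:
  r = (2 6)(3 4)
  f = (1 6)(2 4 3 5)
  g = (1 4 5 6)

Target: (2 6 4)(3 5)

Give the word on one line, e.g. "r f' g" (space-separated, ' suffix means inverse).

f' r r g

  after f': (1 6)(2 5 3 4)
  after r: (1 2 5 4 6)
  after r: (1 6)(2 5 3 4)
  after g: (2 6 4)(3 5)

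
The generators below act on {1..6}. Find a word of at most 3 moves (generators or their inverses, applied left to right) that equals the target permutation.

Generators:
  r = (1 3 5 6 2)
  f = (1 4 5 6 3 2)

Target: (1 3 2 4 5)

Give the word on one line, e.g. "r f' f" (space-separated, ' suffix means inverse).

f f r'

  after f: (1 4 5 6 3 2)
  after f: (1 5 3)(2 4 6)
  after r': (1 3 2 4 5)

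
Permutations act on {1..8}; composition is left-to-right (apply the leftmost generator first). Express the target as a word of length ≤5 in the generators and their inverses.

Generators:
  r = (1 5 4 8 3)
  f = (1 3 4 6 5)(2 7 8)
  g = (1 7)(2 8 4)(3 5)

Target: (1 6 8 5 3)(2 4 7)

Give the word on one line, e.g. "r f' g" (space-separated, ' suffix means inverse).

g' f r g f'

  after g': (1 7)(2 4 8)(3 5)
  after f: (1 8 7 3)(2 6 5 4)
  after r: (1 3 5 8 7)(2 6 4)
  after g: (1 5 4 8)(2 6)
  after f': (1 6 8 5 3)(2 4 7)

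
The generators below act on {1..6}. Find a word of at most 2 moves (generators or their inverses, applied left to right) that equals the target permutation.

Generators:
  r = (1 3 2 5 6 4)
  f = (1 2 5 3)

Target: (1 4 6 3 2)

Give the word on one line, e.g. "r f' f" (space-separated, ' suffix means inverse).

  after r': (1 4 6 5 2 3)
  after f: (1 4 6 3 2)

r' f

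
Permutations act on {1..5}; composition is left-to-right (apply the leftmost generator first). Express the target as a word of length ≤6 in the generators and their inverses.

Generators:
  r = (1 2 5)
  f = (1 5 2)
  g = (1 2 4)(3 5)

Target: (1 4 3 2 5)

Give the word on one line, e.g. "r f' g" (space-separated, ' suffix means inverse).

  after g: (1 2 4)(3 5)
  after r': (2 4 5 3)
  after g': (1 4 3)
  after r: (1 4 3 2 5)

g r' g' r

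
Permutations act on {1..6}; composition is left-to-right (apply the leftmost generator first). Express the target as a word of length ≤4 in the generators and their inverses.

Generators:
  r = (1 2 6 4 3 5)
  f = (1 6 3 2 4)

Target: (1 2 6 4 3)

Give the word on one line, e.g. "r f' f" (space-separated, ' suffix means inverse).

  after f': (1 4 2 3 6)
  after f': (1 2 6 4 3)

f' f'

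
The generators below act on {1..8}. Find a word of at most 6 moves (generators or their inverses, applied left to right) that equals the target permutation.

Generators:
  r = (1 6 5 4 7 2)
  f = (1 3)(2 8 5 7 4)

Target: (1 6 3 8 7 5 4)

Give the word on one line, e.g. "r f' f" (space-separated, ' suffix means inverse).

  after f': (1 3)(2 4 7 5 8)
  after r': (1 3 2 5 8 7 6)
  after f: (2 7 6 3 8 4)
  after r: (1 6 3 8 7 5 4)

f' r' f r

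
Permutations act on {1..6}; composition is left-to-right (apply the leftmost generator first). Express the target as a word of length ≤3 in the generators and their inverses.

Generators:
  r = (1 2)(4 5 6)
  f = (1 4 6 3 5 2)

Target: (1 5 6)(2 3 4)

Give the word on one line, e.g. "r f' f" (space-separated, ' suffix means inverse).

  after f': (1 2 5 3 6 4)
  after f': (1 5 6)(2 3 4)

f' f'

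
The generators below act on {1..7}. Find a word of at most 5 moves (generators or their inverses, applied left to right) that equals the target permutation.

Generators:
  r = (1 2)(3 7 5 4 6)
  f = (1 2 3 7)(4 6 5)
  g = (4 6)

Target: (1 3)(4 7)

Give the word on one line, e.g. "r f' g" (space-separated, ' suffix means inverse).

g r g' f

  after g: (4 6)
  after r: (1 2)(3 7 5 4)
  after g': (1 2)(3 7 5 6 4)
  after f: (1 3)(4 7)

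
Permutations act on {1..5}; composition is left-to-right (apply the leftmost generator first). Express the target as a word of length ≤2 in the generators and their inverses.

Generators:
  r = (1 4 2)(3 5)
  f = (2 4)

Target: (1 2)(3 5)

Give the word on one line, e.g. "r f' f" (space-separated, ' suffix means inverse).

r f'

  after r: (1 4 2)(3 5)
  after f': (1 2)(3 5)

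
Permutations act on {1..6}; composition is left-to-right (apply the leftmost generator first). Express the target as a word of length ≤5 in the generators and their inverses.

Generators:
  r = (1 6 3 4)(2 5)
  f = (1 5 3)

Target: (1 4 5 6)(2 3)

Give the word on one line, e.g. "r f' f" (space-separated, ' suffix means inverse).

f f r f

  after f: (1 5 3)
  after f: (1 3 5)
  after r: (1 4)(2 5 6 3)
  after f: (1 4 5 6)(2 3)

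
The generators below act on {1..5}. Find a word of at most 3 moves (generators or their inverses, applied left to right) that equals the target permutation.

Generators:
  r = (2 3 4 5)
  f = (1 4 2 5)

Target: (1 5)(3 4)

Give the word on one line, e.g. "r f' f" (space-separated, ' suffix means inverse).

  after f: (1 4 2 5)
  after r: (1 5)(3 4)

f r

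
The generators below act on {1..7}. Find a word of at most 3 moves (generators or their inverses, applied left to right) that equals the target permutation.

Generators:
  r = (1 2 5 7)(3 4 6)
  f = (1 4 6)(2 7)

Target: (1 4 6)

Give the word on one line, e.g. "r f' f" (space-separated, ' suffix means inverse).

  after f': (1 6 4)(2 7)
  after f': (1 4 6)

f' f'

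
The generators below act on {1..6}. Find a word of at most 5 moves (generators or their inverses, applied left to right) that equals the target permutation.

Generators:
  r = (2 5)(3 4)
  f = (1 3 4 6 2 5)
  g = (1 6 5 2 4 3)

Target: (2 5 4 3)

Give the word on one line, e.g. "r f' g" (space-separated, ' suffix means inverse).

  after f': (1 5 2 6 4 3)
  after g: (1 2 5 4)(3 6)
  after r': (1 5 3 6 4)
  after f: (2 5 4 3)

f' g r' f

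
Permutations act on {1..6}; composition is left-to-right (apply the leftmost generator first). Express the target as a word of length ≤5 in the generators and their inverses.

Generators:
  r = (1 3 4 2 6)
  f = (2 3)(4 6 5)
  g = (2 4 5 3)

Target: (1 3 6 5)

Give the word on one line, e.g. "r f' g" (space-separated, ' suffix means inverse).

  after f: (2 3)(4 6 5)
  after f: (4 5 6)
  after g: (2 4 3)(5 6)
  after r: (1 3 6 5)

f f g r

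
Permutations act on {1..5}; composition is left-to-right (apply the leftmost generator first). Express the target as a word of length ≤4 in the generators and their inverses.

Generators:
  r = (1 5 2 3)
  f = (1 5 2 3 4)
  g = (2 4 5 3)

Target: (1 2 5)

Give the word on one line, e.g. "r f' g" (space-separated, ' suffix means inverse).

g' r f

  after g': (2 3 5 4)
  after r: (1 5 4 3 2)
  after f: (1 2 5)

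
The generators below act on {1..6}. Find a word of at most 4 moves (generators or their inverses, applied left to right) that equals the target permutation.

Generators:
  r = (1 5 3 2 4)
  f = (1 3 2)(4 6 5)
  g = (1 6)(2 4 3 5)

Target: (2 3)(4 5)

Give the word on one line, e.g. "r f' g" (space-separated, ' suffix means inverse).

r g' g' r

  after r: (1 5 3 2 4)
  after g': (1 3 5 4 6)
  after g': (1 4)(2 5)
  after r: (2 3)(4 5)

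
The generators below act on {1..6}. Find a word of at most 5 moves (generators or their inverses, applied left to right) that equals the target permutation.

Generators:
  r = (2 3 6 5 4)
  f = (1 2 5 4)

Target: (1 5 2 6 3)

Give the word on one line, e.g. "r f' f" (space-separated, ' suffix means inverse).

f r' f'

  after f: (1 2 5 4)
  after r': (1 4)(2 6 3)
  after f': (1 5 2 6 3)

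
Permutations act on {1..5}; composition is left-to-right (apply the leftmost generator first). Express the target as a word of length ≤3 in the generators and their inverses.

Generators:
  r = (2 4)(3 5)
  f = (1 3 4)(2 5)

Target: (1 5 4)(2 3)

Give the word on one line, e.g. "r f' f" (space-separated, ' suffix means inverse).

  after f: (1 3 4)(2 5)
  after r: (1 5 4)(2 3)

f r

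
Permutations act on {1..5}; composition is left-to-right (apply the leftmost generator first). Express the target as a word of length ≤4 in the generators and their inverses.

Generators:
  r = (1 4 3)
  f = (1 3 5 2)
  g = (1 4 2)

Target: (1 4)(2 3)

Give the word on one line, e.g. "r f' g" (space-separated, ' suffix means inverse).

g' r g'

  after g': (1 2 4)
  after r: (1 2 3)
  after g': (1 4)(2 3)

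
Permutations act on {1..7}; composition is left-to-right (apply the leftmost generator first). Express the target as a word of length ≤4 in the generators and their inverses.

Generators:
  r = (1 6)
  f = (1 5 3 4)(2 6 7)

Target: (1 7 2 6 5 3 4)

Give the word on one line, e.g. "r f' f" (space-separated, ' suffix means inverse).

  after r: (1 6)
  after f: (1 7 2 6 5 3 4)

r f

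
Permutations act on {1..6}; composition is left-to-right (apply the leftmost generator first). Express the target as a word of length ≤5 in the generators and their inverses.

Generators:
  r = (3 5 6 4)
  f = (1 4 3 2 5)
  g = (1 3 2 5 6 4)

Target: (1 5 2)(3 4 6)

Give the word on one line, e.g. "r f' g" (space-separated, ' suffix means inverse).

  after f: (1 4 3 2 5)
  after g: (2 6 4)(3 5)
  after f: (1 4 5 2 6 3)
  after g: (2 4 6)
  after f': (1 5 2)(3 4 6)

f g f g f'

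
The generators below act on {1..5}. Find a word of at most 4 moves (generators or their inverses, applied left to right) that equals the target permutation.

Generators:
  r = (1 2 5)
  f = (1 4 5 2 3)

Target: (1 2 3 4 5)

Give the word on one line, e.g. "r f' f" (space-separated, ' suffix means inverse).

f' r f'

  after f': (1 3 2 5 4)
  after r: (1 3 5 4 2)
  after f': (1 2 3 4 5)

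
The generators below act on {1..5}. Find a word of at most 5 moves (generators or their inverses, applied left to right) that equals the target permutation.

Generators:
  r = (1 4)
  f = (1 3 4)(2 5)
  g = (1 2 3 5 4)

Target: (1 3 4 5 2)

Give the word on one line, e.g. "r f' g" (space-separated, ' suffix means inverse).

  after r': (1 4)
  after g: (2 3 5 4)
  after g: (1 2 5)(3 4)
  after g: (1 3)(2 4 5)
  after r': (1 3 4 5 2)

r' g g g r'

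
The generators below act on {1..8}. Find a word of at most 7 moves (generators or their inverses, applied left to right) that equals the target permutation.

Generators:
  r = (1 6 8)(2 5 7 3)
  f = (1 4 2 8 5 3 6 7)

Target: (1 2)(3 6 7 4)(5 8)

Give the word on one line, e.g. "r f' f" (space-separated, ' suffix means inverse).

  after r: (1 6 8)(2 5 7 3)
  after f': (1 3 4)(2 8 7 5 6)
  after f': (1 5 3)(4 7 8 6)
  after f': (1 8 3 7 2 4 6)
  after f': (1 2)(3 6 7 4)(5 8)

r f' f' f' f'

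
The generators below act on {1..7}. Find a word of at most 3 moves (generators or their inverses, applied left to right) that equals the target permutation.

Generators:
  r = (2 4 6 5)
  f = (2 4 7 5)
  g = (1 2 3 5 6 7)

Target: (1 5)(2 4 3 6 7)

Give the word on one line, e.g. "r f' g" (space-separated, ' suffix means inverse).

  after f': (2 5 7 4)
  after g: (1 2 6 7 4 3 5)
  after r': (1 5)(2 4 3 6 7)

f' g r'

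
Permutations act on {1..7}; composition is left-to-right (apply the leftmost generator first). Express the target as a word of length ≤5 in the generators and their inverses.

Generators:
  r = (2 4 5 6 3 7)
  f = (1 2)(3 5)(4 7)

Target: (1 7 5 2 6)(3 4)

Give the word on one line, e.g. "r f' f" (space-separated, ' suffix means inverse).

  after r': (2 7 3 6 5 4)
  after r': (2 3 5)(4 7 6)
  after f': (1 2 5)(6 7)
  after r: (1 4 5)(2 6)(3 7)
  after f: (1 7 5 2 6)(3 4)

r' r' f' r f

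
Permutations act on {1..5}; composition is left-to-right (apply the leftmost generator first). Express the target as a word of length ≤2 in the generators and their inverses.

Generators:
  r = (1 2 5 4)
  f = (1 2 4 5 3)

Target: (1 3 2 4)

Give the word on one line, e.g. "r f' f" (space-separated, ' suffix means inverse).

  after f': (1 3 5 4 2)
  after r': (1 3 2 4)

f' r'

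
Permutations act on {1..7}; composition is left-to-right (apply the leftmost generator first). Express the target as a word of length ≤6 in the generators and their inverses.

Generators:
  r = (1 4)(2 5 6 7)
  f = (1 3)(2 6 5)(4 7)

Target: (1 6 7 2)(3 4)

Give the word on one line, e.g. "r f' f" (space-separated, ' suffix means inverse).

r' f' r f' f'

  after r': (1 4)(2 7 6 5)
  after f': (1 7 2 4 3)
  after r: (1 2)(3 4)(5 6 7)
  after f': (1 5 2 3 7 6 4)
  after f': (1 6 7 2)(3 4)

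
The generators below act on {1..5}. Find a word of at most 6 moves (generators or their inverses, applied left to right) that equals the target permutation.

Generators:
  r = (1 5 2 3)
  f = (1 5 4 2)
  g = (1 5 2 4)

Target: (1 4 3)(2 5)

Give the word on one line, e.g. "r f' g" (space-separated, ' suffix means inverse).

  after r': (1 3 2 5)
  after g: (1 3 4)
  after r': (1 2 5)(3 4)
  after g': (1 5 4 3 2)
  after f: (1 4 3)(2 5)

r' g r' g' f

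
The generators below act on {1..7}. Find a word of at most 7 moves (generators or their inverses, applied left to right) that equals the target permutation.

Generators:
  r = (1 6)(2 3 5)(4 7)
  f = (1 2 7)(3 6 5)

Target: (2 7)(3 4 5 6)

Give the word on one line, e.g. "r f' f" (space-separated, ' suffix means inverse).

  after f: (1 2 7)(3 6 5)
  after r': (1 5 2 4 7 6 3)
  after f: (1 3 2 4)(5 7)
  after f: (1 6 5)(2 4)(3 7)
  after r': (2 7)(3 4 5 6)

f r' f f r'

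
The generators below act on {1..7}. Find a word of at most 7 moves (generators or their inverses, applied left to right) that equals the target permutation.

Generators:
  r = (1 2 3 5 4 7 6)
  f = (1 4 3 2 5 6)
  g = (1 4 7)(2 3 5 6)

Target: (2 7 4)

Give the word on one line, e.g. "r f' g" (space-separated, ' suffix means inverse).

g' f' f' r' g'

  after g': (1 7 4)(2 6 5 3)
  after f': (1 7)(2 5 4 6)
  after f': (1 7 6 3 4 5)
  after r': (1 4 3 5 6 2)
  after g': (2 7 4)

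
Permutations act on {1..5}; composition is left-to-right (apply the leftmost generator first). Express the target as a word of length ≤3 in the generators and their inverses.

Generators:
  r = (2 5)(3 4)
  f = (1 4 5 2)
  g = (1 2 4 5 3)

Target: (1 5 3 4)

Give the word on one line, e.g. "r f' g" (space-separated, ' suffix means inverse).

f' r'

  after f': (1 2 5 4)
  after r': (1 5 3 4)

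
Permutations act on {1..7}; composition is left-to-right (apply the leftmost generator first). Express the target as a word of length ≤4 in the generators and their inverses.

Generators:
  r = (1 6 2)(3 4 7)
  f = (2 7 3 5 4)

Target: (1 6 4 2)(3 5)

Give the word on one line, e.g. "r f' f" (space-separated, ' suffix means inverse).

r f'

  after r: (1 6 2)(3 4 7)
  after f': (1 6 4 2)(3 5)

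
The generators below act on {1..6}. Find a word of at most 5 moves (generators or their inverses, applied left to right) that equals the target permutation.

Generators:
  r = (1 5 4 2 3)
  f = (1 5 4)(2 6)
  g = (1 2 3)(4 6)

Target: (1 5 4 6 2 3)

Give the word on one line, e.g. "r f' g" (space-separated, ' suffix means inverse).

g g g r

  after g: (1 2 3)(4 6)
  after g: (1 3 2)
  after g: (4 6)
  after r: (1 5 4 6 2 3)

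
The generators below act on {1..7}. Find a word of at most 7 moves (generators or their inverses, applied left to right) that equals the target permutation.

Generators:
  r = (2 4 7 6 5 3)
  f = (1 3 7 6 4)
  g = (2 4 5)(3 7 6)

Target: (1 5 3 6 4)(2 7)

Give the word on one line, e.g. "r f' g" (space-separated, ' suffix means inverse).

  after g': (2 5 4)(3 6 7)
  after g': (2 4 5)(3 7 6)
  after r: (2 7 5 4 3 6)
  after f': (1 4)(2 3 7 5 6)
  after g: (1 5 3 6 4)(2 7)

g' g' r f' g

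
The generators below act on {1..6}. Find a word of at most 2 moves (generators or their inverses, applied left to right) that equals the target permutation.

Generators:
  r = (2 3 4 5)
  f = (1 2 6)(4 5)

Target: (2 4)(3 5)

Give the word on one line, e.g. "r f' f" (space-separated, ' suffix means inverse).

  after r: (2 3 4 5)
  after r: (2 4)(3 5)

r r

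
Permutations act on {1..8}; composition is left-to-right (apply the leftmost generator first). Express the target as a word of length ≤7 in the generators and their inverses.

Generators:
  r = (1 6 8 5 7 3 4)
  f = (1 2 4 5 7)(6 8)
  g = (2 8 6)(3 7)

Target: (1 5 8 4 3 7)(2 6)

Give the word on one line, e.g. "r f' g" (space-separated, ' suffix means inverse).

  after f': (1 7 5 4 2)(6 8)
  after g: (1 3 7 5 4 8 2)
  after r: (1 4 5)(2 6 8)
  after f: (1 5 2 8 4 7)
  after g: (1 5 8 4 3 7)(2 6)

f' g r f g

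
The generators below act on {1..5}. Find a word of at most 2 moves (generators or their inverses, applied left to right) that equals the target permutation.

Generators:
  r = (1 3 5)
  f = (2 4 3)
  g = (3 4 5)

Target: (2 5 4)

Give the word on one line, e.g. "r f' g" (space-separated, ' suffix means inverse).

f' g'

  after f': (2 3 4)
  after g': (2 5 4)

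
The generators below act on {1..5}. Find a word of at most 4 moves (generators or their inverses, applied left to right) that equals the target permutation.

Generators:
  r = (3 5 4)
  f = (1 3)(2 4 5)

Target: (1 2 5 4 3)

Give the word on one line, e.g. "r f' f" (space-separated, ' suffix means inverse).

  after r: (3 5 4)
  after f': (1 3 4)(2 5)
  after r: (1 5 2 4)
  after f: (1 2 5 4 3)

r f' r f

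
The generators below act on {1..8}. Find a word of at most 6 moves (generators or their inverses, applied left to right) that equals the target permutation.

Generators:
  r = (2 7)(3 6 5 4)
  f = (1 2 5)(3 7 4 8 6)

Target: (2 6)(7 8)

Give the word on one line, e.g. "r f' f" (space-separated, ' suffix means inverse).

  after f: (1 2 5)(3 7 4 8 6)
  after r: (1 7 3 2 4 8 5)
  after r: (1 2 3 7 6 5)(4 8)
  after f': (2 6)(7 8)

f r r f'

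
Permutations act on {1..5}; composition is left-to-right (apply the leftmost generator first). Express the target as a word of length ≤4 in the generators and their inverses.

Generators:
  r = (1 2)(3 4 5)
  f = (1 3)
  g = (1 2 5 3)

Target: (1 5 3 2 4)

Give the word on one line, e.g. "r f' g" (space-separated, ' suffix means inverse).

  after f': (1 3)
  after g: (2 5 3)
  after r': (1 2 4 3)
  after g: (1 5 3 2 4)

f' g r' g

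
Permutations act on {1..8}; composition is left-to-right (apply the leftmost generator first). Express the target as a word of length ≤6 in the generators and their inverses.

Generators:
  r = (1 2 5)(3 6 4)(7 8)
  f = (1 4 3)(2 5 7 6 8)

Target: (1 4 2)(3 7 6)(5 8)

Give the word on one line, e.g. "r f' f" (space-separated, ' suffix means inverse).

  after f': (1 3 4)(2 8 6 7 5)
  after f': (1 4 3)(2 6 5 8 7)
  after r: (1 3 2 4 6)(5 7)
  after f: (2 3 5 6 4 8)
  after f: (1 4 2)(3 7 6)(5 8)

f' f' r f f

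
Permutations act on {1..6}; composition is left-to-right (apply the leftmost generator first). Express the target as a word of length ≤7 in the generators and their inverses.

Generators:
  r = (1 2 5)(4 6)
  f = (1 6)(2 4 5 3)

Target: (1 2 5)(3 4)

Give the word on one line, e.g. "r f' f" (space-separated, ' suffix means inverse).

  after r: (1 2 5)(4 6)
  after f: (1 4)(2 3)(5 6)
  after r': (1 6 2 3)(4 5)
  after f: (3 6 4)
  after r: (1 2 5)(3 4)

r f r' f r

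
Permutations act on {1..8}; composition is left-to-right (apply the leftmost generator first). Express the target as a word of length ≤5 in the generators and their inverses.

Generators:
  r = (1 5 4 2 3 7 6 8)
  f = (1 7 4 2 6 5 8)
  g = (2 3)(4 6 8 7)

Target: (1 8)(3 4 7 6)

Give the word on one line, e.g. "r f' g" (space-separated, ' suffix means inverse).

r g' f' r

  after r: (1 5 4 2 3 7 6 8)
  after g': (1 5 7 4 3 8)
  after f': (1 6 2 4 3 5)
  after r: (1 8)(3 4 7 6)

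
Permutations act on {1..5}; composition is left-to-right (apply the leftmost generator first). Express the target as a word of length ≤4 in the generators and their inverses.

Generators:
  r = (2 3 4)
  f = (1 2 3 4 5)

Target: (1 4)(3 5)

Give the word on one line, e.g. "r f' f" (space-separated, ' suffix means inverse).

  after r': (2 4 3)
  after f': (1 5 4 2 3)
  after f': (1 4)(3 5)

r' f' f'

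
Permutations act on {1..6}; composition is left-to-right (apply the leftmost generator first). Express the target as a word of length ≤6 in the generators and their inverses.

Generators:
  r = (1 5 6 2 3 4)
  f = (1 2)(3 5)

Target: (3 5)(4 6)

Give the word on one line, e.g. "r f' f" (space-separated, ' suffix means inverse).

f' r f r'

  after f': (1 2)(3 5)
  after r: (1 3 6 2 5 4)
  after f: (1 5 4 2 3 6)
  after r': (3 5)(4 6)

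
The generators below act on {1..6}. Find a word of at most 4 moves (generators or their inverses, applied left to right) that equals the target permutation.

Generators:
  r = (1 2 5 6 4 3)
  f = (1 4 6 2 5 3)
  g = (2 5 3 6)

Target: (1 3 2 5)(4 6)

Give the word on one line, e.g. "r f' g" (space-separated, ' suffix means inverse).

  after g': (2 6 3 5)
  after r': (1 3 2 5)(4 6)

g' r'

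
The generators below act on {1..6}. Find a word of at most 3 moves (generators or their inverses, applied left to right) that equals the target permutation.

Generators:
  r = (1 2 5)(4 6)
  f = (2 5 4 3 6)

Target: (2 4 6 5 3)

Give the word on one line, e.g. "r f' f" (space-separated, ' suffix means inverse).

  after f: (2 5 4 3 6)
  after f: (2 4 6 5 3)

f f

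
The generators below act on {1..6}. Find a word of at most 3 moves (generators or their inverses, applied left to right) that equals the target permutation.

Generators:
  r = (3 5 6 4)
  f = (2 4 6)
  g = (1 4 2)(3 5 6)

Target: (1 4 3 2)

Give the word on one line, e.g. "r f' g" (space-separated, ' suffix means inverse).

  after r': (3 4 6 5)
  after g: (1 4 3 2)

r' g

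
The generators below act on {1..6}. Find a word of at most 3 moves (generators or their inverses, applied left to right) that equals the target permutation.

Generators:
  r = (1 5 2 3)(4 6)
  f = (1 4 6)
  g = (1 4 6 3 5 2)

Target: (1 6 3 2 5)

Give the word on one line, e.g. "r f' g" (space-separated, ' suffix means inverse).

  after f: (1 4 6)
  after r': (1 6 3 2 5)

f r'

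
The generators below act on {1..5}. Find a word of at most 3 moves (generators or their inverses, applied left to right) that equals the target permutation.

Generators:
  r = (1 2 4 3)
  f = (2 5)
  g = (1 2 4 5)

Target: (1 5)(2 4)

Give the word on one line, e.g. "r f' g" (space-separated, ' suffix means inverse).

g f

  after g: (1 2 4 5)
  after f: (1 5)(2 4)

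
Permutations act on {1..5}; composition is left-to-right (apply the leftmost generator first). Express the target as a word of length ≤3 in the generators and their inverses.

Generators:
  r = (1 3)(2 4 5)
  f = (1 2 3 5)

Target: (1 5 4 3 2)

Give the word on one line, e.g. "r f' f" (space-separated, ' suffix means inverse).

r' f

  after r': (1 3)(2 5 4)
  after f: (1 5 4 3 2)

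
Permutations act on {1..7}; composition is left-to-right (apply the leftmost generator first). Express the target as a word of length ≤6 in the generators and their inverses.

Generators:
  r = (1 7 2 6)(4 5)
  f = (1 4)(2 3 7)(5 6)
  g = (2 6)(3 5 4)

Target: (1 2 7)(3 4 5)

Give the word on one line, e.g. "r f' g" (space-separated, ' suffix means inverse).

  after g: (2 6)(3 5 4)
  after r: (1 7 2)(3 4)
  after g': (1 7 6 2)(3 5)
  after r: (1 2 7)(3 4 5)

g r g' r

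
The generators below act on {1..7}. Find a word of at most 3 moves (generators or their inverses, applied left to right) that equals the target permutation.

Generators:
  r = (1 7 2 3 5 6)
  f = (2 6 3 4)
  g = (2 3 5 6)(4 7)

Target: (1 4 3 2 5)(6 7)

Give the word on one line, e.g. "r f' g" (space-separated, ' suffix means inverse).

r r f'

  after r: (1 7 2 3 5 6)
  after r: (1 2 5)(3 6 7)
  after f': (1 4 3 2 5)(6 7)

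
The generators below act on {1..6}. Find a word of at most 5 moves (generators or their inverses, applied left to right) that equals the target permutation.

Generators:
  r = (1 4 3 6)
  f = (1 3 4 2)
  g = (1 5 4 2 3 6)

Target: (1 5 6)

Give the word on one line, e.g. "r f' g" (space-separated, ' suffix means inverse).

  after g: (1 5 4 2 3 6)
  after r': (1 5)(2 4)
  after r': (1 5 6 3 4 2)
  after f': (1 5 6)

g r' r' f'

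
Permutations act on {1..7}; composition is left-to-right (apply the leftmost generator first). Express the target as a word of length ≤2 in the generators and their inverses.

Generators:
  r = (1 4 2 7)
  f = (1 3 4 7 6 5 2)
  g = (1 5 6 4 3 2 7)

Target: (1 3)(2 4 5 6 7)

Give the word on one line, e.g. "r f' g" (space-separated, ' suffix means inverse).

  after r: (1 4 2 7)
  after f': (1 3)(2 4 5 6 7)

r f'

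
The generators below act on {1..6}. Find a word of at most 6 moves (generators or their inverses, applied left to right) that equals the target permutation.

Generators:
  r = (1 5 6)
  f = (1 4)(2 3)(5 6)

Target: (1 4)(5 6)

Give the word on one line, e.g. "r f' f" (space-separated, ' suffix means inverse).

  after r: (1 5 6)
  after f: (1 6 4)(2 3)
  after r: (2 3)(4 5 6)
  after f': (1 4 6)
  after r: (1 4)(5 6)

r f r f' r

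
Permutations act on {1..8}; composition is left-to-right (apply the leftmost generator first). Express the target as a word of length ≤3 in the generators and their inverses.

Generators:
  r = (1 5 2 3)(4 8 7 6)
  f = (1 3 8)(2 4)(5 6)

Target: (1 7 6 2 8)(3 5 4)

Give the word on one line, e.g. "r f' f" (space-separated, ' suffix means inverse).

f' r

  after f': (1 8 3)(2 4)(5 6)
  after r: (1 7 6 2 8)(3 5 4)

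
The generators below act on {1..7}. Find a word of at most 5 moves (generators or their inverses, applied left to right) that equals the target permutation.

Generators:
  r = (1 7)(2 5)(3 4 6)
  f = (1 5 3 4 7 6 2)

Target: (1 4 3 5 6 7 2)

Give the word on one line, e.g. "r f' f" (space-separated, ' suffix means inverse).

r r r f'

  after r: (1 7)(2 5)(3 4 6)
  after r: (3 6 4)
  after r: (1 7)(2 5)
  after f': (1 4 3 5 6 7 2)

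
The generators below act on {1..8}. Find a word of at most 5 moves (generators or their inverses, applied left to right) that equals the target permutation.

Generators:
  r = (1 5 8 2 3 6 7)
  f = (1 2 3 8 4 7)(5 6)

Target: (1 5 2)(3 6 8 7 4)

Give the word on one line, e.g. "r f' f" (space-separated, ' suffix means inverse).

r f' f'

  after r: (1 5 8 2 3 6 7)
  after f': (1 6 4 8)(3 5)
  after f': (1 5 2)(3 6 8 7 4)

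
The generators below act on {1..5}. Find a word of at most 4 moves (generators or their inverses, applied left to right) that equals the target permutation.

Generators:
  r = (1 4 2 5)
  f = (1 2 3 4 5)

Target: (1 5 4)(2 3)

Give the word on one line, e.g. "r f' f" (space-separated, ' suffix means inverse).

f r

  after f: (1 2 3 4 5)
  after r: (1 5 4)(2 3)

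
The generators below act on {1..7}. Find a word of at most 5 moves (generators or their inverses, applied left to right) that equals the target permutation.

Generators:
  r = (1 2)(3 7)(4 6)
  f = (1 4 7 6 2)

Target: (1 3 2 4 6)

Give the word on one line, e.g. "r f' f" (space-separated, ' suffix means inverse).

r' f' f' r

  after r': (1 2)(3 7)(4 6)
  after f': (1 6)(3 4 7)
  after f': (1 7 3)(2 6)
  after r: (1 3 2 4 6)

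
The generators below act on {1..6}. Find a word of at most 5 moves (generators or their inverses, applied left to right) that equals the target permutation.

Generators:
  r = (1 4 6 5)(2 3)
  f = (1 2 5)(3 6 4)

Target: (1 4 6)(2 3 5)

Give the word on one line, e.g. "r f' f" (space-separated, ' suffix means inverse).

  after f': (1 5 2)(3 4 6)
  after r: (2 4 5 3 6)
  after f': (1 5 4 2 6)
  after r': (1 6 5)(2 4 3)
  after f: (1 4 6)(2 3 5)

f' r f' r' f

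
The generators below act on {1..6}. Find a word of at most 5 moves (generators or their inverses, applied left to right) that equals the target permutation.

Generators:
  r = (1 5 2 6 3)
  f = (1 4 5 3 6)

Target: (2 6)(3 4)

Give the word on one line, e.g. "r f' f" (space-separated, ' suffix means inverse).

r' f f

  after r': (1 3 6 2 5)
  after f: (1 6 2 3)(4 5)
  after f: (2 6)(3 4)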